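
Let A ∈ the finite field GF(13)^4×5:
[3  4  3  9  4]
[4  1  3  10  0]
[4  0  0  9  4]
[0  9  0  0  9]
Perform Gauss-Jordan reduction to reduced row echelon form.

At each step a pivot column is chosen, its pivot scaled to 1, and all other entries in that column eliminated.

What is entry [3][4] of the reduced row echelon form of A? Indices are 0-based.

pivot(0,0)=3: scale R0 → (1, 10, 1, 3, 10)
  clear (1,0): R1 −= (4)R0 → (0, 0, 12, 11, 12)
  clear (2,0): R2 −= (4)R0 → (0, 12, 9, 10, 3)
pivot(1,1): swap R1↔R2
pivot(1,1)=12: scale R1 → (0, 1, 4, 3, 10)
  clear (0,1): R0 −= (10)R1 → (1, 0, 0, 12, 1)
  clear (3,1): R3 −= (9)R1 → (0, 0, 3, 12, 10)
pivot(2,2)=12: scale R2 → (0, 0, 1, 2, 1)
  clear (1,2): R1 −= (4)R2 → (0, 1, 0, 8, 6)
  clear (3,2): R3 −= (3)R2 → (0, 0, 0, 6, 7)
pivot(3,3)=6: scale R3 → (0, 0, 0, 1, 12)
  clear (0,3): R0 −= (12)R3 → (1, 0, 0, 0, 0)
  clear (1,3): R1 −= (8)R3 → (0, 1, 0, 0, 1)
  clear (2,3): R2 −= (2)R3 → (0, 0, 1, 0, 3)

M[3][4] = 12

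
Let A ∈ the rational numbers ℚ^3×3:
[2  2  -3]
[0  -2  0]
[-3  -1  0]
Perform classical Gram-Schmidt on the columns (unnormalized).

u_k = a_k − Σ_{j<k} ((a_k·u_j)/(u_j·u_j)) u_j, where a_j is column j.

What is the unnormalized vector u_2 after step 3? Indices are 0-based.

u_2 = (-27/17, -18/17, -18/17)

Step 1: u_0 = a_0 = (2, 0, -3).
Step 2: u_1 = a_1 − (7/13)·u_0 = (12/13, -2, 8/13).
Step 3: u_2 = a_2 − (-6/13)·u_0 − (-9/17)·u_1 = (-27/17, -18/17, -18/17).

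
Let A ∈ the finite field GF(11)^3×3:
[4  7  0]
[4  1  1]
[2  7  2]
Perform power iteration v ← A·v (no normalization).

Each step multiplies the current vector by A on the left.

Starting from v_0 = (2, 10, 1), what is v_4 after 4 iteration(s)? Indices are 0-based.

v_4 = (7, 3, 2)

v_0 = (2, 10, 1).
v_1 = A·v_0 = (1, 8, 10).
v_2 = A·v_1 = (5, 0, 1).
v_3 = A·v_2 = (9, 10, 1).
v_4 = A·v_3 = (7, 3, 2).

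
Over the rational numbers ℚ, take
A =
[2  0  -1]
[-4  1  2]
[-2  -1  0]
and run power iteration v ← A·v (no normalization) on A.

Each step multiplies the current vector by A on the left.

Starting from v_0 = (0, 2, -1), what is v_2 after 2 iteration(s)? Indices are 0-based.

v_0 = (0, 2, -1).
v_1 = A·v_0 = (1, 0, -2).
v_2 = A·v_1 = (4, -8, -2).

v_2 = (4, -8, -2)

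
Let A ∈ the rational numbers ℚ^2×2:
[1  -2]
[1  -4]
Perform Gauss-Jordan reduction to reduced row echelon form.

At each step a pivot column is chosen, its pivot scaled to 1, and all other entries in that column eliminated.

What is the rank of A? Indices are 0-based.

rank = 2

[1] R0 /= 1  ⇒  (1, -2)
     R1 -= 1·R0  ⇒  (0, -2)
[2] R1 /= -2  ⇒  (0, 1)
     R0 -= -2·R1  ⇒  (1, 0)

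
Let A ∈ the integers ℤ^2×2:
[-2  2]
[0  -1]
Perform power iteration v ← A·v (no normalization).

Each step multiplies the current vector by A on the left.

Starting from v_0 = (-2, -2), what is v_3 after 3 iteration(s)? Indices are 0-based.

v_0 = (-2, -2).
v_1 = A·v_0 = (0, 2).
v_2 = A·v_1 = (4, -2).
v_3 = A·v_2 = (-12, 2).

v_3 = (-12, 2)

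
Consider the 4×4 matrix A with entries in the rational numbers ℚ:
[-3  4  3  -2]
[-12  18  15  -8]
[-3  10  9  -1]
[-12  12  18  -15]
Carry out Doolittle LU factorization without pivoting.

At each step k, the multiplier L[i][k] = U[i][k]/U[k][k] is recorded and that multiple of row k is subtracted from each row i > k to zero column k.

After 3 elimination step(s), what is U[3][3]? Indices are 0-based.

U[3][3] = -3

[col 0] pivot -3
  R1 -= 4*R0 → (0, 2, 3, 0)  (L[1][0] := 4)
  R2 -= 1*R0 → (0, 6, 6, 1)  (L[2][0] := 1)
  R3 -= 4*R0 → (0, -4, 6, -7)  (L[3][0] := 4)
[col 1] pivot 2
  R2 -= 3*R1 → (0, 0, -3, 1)  (L[2][1] := 3)
  R3 -= -2*R1 → (0, 0, 12, -7)  (L[3][1] := -2)
[col 2] pivot -3
  R3 -= -4*R2 → (0, 0, 0, -3)  (L[3][2] := -4)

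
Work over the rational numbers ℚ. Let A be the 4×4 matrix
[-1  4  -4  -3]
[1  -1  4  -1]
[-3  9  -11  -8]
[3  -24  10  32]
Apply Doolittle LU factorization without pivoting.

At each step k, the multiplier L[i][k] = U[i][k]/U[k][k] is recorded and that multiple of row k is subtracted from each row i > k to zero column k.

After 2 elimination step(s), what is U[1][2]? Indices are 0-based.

U[1][2] = 0

[col 0] pivot -1
  R1 -= -1*R0 → (0, 3, 0, -4)  (L[1][0] := -1)
  R2 -= 3*R0 → (0, -3, 1, 1)  (L[2][0] := 3)
  R3 -= -3*R0 → (0, -12, -2, 23)  (L[3][0] := -3)
[col 1] pivot 3
  R2 -= -1*R1 → (0, 0, 1, -3)  (L[2][1] := -1)
  R3 -= -4*R1 → (0, 0, -2, 7)  (L[3][1] := -4)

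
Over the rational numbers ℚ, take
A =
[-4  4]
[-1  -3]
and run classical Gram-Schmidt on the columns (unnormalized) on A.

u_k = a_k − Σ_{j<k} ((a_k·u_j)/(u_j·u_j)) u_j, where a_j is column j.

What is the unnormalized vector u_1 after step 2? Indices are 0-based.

Step 1: u_0 = a_0 = (-4, -1).
Step 2: u_1 = a_1 − (-13/17)·u_0 = (16/17, -64/17).

u_1 = (16/17, -64/17)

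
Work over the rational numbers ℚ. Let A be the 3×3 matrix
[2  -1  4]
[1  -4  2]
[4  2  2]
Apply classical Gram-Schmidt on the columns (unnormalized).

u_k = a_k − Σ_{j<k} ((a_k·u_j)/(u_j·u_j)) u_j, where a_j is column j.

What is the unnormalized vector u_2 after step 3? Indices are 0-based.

Step 1: u_0 = a_0 = (2, 1, 4).
Step 2: u_1 = a_1 − (2/21)·u_0 = (-25/21, -86/21, 34/21).
Step 3: u_2 = a_2 − (6/7)·u_0 − (-204/437)·u_1 = (756/437, -336/437, -294/437).

u_2 = (756/437, -336/437, -294/437)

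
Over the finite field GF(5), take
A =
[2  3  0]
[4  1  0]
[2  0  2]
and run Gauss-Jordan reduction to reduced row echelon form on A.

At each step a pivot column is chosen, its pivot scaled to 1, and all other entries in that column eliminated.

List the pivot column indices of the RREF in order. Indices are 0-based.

pivot columns: 0, 1

pivot(0,0)=2: scale R0 → (1, 4, 0)
  clear (1,0): R1 −= (4)R0 → (0, 0, 0)
  clear (2,0): R2 −= (2)R0 → (0, 2, 2)
pivot(1,1): swap R1↔R2
pivot(1,1)=2: scale R1 → (0, 1, 1)
  clear (0,1): R0 −= (4)R1 → (1, 0, 1)
col 2: no nonzero at/below row 2; advance.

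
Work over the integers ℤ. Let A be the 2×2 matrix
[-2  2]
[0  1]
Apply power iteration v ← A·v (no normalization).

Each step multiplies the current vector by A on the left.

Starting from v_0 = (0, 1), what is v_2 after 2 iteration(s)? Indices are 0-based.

v_2 = (-2, 1)

v_0 = (0, 1).
v_1 = A·v_0 = (2, 1).
v_2 = A·v_1 = (-2, 1).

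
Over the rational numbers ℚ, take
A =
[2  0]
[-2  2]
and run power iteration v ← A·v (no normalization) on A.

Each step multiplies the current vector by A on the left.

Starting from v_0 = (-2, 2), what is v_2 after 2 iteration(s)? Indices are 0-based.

v_2 = (-8, 24)

v_0 = (-2, 2).
v_1 = A·v_0 = (-4, 8).
v_2 = A·v_1 = (-8, 24).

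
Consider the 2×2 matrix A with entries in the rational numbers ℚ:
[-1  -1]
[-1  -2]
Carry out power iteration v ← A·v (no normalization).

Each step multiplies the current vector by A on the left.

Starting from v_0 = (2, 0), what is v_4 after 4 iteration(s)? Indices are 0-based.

v_0 = (2, 0).
v_1 = A·v_0 = (-2, -2).
v_2 = A·v_1 = (4, 6).
v_3 = A·v_2 = (-10, -16).
v_4 = A·v_3 = (26, 42).

v_4 = (26, 42)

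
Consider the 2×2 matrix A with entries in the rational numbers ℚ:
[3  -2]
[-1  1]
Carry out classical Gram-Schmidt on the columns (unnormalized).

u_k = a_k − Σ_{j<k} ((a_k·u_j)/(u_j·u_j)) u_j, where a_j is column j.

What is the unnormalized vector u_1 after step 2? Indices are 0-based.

Step 1: u_0 = a_0 = (3, -1).
Step 2: u_1 = a_1 − (-7/10)·u_0 = (1/10, 3/10).

u_1 = (1/10, 3/10)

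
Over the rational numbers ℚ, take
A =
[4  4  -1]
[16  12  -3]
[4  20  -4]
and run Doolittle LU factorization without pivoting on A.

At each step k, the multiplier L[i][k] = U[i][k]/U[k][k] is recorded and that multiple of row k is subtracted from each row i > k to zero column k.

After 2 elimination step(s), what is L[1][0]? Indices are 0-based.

Step 1: pivot at (0,0) is 4.
  row1 ← row1 − (4)·row0  ⇒  L[1][0]=4, U row1=(0, -4, 1)
  row2 ← row2 − (1)·row0  ⇒  L[2][0]=1, U row2=(0, 16, -3)
Step 2: pivot at (1,1) is -4.
  row2 ← row2 − (-4)·row1  ⇒  L[2][1]=-4, U row2=(0, 0, 1)

L[1][0] = 4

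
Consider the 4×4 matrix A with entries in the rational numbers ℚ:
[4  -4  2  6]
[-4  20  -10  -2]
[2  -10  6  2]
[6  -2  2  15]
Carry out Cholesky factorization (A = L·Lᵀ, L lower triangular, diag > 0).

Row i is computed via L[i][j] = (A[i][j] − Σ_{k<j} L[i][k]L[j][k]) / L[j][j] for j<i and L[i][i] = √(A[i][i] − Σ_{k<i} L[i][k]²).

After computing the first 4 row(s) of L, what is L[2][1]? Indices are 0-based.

L[2][1] = -2

Step 1: L[0][0] = √(4) = 2.
  L[1][0] = (-4) / L[0][0] = -2.
Step 2: L[1][1] = √(16) = 4.
  L[2][0] = (2) / L[0][0] = 1.
  L[2][1] = (-8) / L[1][1] = -2.
Step 3: L[2][2] = √(1) = 1.
  L[3][0] = (6) / L[0][0] = 3.
  L[3][1] = (4) / L[1][1] = 1.
  L[3][2] = (1) / L[2][2] = 1.
Step 4: L[3][3] = √(4) = 2.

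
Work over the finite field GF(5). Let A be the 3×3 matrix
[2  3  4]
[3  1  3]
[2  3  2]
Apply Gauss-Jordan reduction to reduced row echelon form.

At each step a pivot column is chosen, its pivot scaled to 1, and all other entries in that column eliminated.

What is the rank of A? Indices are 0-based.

rank = 3

[1] R0 /= 2  ⇒  (1, 4, 2)
     R1 -= 3·R0  ⇒  (0, 4, 2)
     R2 -= 2·R0  ⇒  (0, 0, 3)
[2] R1 /= 4  ⇒  (0, 1, 3)
     R0 -= 4·R1  ⇒  (1, 0, 0)
[3] R2 /= 3  ⇒  (0, 0, 1)
     R1 -= 3·R2  ⇒  (0, 1, 0)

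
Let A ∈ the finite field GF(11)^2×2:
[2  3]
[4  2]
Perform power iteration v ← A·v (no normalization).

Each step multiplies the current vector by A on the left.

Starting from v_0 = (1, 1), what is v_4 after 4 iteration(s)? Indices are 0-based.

v_4 = (7, 3)

v_0 = (1, 1).
v_1 = A·v_0 = (5, 6).
v_2 = A·v_1 = (6, 10).
v_3 = A·v_2 = (9, 0).
v_4 = A·v_3 = (7, 3).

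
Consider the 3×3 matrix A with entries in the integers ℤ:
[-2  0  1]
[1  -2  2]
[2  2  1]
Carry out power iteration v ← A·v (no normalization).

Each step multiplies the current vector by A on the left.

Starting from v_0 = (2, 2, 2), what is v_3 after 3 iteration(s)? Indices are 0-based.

v_0 = (2, 2, 2).
v_1 = A·v_0 = (-2, 2, 10).
v_2 = A·v_1 = (14, 14, 10).
v_3 = A·v_2 = (-18, 6, 66).

v_3 = (-18, 6, 66)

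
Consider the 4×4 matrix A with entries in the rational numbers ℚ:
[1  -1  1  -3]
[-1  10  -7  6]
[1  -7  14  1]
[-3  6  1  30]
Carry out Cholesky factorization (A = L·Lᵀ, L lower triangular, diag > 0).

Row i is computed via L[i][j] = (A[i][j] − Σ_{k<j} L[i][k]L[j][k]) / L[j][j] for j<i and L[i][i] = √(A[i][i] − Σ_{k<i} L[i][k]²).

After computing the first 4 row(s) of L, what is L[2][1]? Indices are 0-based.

Step 1: L[0][0] = √(1) = 1.
  L[1][0] = (-1) / L[0][0] = -1.
Step 2: L[1][1] = √(9) = 3.
  L[2][0] = (1) / L[0][0] = 1.
  L[2][1] = (-6) / L[1][1] = -2.
Step 3: L[2][2] = √(9) = 3.
  L[3][0] = (-3) / L[0][0] = -3.
  L[3][1] = (3) / L[1][1] = 1.
  L[3][2] = (6) / L[2][2] = 2.
Step 4: L[3][3] = √(16) = 4.

L[2][1] = -2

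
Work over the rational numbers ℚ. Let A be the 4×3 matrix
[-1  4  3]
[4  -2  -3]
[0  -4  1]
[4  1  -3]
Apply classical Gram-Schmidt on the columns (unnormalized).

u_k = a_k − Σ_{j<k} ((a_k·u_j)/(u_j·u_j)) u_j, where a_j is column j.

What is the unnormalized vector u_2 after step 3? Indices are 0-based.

Step 1: u_0 = a_0 = (-1, 4, 0, 4).
Step 2: u_1 = a_1 − (-8/33)·u_0 = (124/33, -34/33, -4, 65/33).
Step 3: u_2 = a_2 − (-9/11)·u_0 − (147/1157)·u_1 = (1972/1157, 467/1157, 1745/1157, 2/89).

u_2 = (1972/1157, 467/1157, 1745/1157, 2/89)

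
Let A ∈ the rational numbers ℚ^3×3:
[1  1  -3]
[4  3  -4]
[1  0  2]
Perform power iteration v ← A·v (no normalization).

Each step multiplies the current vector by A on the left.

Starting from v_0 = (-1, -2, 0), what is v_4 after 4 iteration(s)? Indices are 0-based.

v_4 = (-107, -454, -73)

v_0 = (-1, -2, 0).
v_1 = A·v_0 = (-3, -10, -1).
v_2 = A·v_1 = (-10, -38, -5).
v_3 = A·v_2 = (-33, -134, -20).
v_4 = A·v_3 = (-107, -454, -73).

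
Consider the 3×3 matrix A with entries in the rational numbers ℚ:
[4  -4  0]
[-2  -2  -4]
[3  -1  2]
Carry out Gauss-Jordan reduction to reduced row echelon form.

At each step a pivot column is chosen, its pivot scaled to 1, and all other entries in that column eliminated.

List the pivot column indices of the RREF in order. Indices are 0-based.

pivot columns: 0, 1

pivot(0,0)=4: scale R0 → (1, -1, 0)
  clear (1,0): R1 −= (-2)R0 → (0, -4, -4)
  clear (2,0): R2 −= (3)R0 → (0, 2, 2)
pivot(1,1)=-4: scale R1 → (0, 1, 1)
  clear (0,1): R0 −= (-1)R1 → (1, 0, 1)
  clear (2,1): R2 −= (2)R1 → (0, 0, 0)
col 2: no nonzero at/below row 2; advance.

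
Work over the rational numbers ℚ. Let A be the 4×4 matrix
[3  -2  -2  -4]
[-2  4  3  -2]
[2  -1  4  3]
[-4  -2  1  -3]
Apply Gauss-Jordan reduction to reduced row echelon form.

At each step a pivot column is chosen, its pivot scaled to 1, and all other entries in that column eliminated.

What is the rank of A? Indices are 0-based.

step 1: normalize row 0 (÷3) = (1, -2/3, -2/3, -4/3)
  row 1: subtract -2×row0 = (0, 8/3, 5/3, -14/3)
  row 2: subtract 2×row0 = (0, 1/3, 16/3, 17/3)
  row 3: subtract -4×row0 = (0, -14/3, -5/3, -25/3)
step 2: normalize row 1 (÷8/3) = (0, 1, 5/8, -7/4)
  row 0: subtract -2/3×row1 = (1, 0, -1/4, -5/2)
  row 2: subtract 1/3×row1 = (0, 0, 41/8, 25/4)
  row 3: subtract -14/3×row1 = (0, 0, 5/4, -33/2)
step 3: normalize row 2 (÷41/8) = (0, 0, 1, 50/41)
  row 0: subtract -1/4×row2 = (1, 0, 0, -90/41)
  row 1: subtract 5/8×row2 = (0, 1, 0, -103/41)
  row 3: subtract 5/4×row2 = (0, 0, 0, -739/41)
step 4: normalize row 3 (÷-739/41) = (0, 0, 0, 1)
  row 0: subtract -90/41×row3 = (1, 0, 0, 0)
  row 1: subtract -103/41×row3 = (0, 1, 0, 0)
  row 2: subtract 50/41×row3 = (0, 0, 1, 0)

rank = 4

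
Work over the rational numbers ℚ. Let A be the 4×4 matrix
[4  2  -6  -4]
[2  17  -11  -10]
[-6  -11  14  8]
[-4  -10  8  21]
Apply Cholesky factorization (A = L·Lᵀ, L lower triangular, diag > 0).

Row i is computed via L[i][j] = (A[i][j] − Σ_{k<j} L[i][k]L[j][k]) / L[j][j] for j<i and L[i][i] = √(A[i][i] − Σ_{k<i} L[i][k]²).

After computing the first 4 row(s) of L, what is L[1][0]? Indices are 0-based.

L[1][0] = 1

Step 1: L[0][0] = √(4) = 2.
  L[1][0] = (2) / L[0][0] = 1.
Step 2: L[1][1] = √(16) = 4.
  L[2][0] = (-6) / L[0][0] = -3.
  L[2][1] = (-8) / L[1][1] = -2.
Step 3: L[2][2] = √(1) = 1.
  L[3][0] = (-4) / L[0][0] = -2.
  L[3][1] = (-8) / L[1][1] = -2.
  L[3][2] = (-2) / L[2][2] = -2.
Step 4: L[3][3] = √(9) = 3.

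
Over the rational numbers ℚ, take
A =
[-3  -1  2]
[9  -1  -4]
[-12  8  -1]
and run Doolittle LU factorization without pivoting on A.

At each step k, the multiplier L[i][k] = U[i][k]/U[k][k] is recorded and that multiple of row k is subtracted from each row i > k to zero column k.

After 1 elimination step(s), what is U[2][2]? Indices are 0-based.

k=0: U[0][0]=-3
  eliminate (1,0): mult=-3, new row 1: (0, -4, 2); set L[1][0]=-3
  eliminate (2,0): mult=4, new row 2: (0, 12, -9); set L[2][0]=4

U[2][2] = -9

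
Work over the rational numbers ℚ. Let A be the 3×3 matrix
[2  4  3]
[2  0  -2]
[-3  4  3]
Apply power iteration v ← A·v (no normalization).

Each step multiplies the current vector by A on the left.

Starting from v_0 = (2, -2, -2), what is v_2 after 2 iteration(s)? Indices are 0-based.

v_2 = (-48, 20, 2)

v_0 = (2, -2, -2).
v_1 = A·v_0 = (-10, 8, -20).
v_2 = A·v_1 = (-48, 20, 2).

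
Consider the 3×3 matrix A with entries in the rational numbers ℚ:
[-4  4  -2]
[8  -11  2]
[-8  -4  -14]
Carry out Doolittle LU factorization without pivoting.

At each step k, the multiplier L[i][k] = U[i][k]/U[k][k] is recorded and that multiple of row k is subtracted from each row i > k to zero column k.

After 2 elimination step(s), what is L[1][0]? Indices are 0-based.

Step 1: pivot at (0,0) is -4.
  row1 ← row1 − (-2)·row0  ⇒  L[1][0]=-2, U row1=(0, -3, -2)
  row2 ← row2 − (2)·row0  ⇒  L[2][0]=2, U row2=(0, -12, -10)
Step 2: pivot at (1,1) is -3.
  row2 ← row2 − (4)·row1  ⇒  L[2][1]=4, U row2=(0, 0, -2)

L[1][0] = -2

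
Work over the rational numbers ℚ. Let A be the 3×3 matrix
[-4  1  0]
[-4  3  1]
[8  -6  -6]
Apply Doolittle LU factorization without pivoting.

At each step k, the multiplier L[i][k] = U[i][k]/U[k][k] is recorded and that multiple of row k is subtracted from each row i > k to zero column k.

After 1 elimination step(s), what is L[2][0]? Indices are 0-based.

L[2][0] = -2

Step 1: pivot at (0,0) is -4.
  row1 ← row1 − (1)·row0  ⇒  L[1][0]=1, U row1=(0, 2, 1)
  row2 ← row2 − (-2)·row0  ⇒  L[2][0]=-2, U row2=(0, -4, -6)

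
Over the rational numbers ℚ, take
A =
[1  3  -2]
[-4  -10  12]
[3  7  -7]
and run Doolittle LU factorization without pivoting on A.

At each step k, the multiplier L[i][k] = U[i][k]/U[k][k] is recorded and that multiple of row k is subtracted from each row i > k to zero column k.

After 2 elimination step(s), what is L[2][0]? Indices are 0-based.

[col 0] pivot 1
  R1 -= -4*R0 → (0, 2, 4)  (L[1][0] := -4)
  R2 -= 3*R0 → (0, -2, -1)  (L[2][0] := 3)
[col 1] pivot 2
  R2 -= -1*R1 → (0, 0, 3)  (L[2][1] := -1)

L[2][0] = 3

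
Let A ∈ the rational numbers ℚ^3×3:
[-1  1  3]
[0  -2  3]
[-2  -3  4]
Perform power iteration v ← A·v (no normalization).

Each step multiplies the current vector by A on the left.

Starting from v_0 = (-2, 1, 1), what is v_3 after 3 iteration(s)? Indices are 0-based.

v_3 = (18, -11, -39)

v_0 = (-2, 1, 1).
v_1 = A·v_0 = (6, 1, 5).
v_2 = A·v_1 = (10, 13, 5).
v_3 = A·v_2 = (18, -11, -39).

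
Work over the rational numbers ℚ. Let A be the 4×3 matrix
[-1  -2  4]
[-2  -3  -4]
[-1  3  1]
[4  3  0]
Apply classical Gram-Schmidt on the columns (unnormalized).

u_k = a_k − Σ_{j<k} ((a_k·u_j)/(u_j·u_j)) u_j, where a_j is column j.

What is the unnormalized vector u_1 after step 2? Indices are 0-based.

u_1 = (-27/22, -16/11, 83/22, -1/11)

Step 1: u_0 = a_0 = (-1, -2, -1, 4).
Step 2: u_1 = a_1 − (17/22)·u_0 = (-27/22, -16/11, 83/22, -1/11).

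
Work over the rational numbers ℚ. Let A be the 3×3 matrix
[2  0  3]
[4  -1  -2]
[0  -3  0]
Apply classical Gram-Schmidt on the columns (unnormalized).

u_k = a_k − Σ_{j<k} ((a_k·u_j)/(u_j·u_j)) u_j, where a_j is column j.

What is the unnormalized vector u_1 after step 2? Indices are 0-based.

u_1 = (2/5, -1/5, -3)

Step 1: u_0 = a_0 = (2, 4, 0).
Step 2: u_1 = a_1 − (-1/5)·u_0 = (2/5, -1/5, -3).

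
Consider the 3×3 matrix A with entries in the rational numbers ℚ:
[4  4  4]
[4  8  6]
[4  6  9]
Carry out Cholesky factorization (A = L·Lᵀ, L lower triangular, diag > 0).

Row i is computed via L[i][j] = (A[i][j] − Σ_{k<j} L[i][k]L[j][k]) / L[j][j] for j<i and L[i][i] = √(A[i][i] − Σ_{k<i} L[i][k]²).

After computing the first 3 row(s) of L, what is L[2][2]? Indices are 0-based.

L[2][2] = 2

Step 1: L[0][0] = √(4) = 2.
  L[1][0] = (4) / L[0][0] = 2.
Step 2: L[1][1] = √(4) = 2.
  L[2][0] = (4) / L[0][0] = 2.
  L[2][1] = (2) / L[1][1] = 1.
Step 3: L[2][2] = √(4) = 2.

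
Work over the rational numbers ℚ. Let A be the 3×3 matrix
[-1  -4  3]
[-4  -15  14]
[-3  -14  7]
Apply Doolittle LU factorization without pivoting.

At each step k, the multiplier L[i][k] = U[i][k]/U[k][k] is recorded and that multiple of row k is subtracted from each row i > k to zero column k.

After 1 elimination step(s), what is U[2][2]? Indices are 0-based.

U[2][2] = -2

Step 1: pivot at (0,0) is -1.
  row1 ← row1 − (4)·row0  ⇒  L[1][0]=4, U row1=(0, 1, 2)
  row2 ← row2 − (3)·row0  ⇒  L[2][0]=3, U row2=(0, -2, -2)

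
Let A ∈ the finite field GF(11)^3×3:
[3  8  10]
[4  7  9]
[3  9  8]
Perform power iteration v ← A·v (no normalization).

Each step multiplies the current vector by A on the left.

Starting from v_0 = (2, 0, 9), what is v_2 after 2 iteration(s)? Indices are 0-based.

v_2 = (9, 4, 8)

v_0 = (2, 0, 9).
v_1 = A·v_0 = (8, 1, 1).
v_2 = A·v_1 = (9, 4, 8).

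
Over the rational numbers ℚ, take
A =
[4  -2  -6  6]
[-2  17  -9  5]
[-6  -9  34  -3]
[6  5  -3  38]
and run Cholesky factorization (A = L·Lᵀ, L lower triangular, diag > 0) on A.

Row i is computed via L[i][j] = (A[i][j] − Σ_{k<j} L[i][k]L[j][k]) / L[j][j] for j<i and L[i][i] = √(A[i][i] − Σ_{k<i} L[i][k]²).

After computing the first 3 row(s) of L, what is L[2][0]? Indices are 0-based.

L[2][0] = -3

Step 1: L[0][0] = √(4) = 2.
  L[1][0] = (-2) / L[0][0] = -1.
Step 2: L[1][1] = √(16) = 4.
  L[2][0] = (-6) / L[0][0] = -3.
  L[2][1] = (-12) / L[1][1] = -3.
Step 3: L[2][2] = √(16) = 4.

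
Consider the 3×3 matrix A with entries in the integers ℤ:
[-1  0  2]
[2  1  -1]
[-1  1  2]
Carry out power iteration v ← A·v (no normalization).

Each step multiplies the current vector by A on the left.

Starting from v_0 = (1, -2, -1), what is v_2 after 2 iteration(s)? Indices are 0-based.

v_0 = (1, -2, -1).
v_1 = A·v_0 = (-3, 1, -5).
v_2 = A·v_1 = (-7, 0, -6).

v_2 = (-7, 0, -6)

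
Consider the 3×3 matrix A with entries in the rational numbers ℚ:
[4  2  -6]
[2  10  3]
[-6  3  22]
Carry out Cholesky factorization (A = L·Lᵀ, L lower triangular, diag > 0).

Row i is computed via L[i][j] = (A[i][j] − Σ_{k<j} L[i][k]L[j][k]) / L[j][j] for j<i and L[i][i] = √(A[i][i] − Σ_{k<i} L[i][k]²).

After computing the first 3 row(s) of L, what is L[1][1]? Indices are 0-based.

Step 1: L[0][0] = √(4) = 2.
  L[1][0] = (2) / L[0][0] = 1.
Step 2: L[1][1] = √(9) = 3.
  L[2][0] = (-6) / L[0][0] = -3.
  L[2][1] = (6) / L[1][1] = 2.
Step 3: L[2][2] = √(9) = 3.

L[1][1] = 3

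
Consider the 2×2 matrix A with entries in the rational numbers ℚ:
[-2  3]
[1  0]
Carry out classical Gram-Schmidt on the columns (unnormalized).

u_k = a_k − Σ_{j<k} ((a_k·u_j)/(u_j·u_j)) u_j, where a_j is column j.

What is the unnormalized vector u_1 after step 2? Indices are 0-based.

Step 1: u_0 = a_0 = (-2, 1).
Step 2: u_1 = a_1 − (-6/5)·u_0 = (3/5, 6/5).

u_1 = (3/5, 6/5)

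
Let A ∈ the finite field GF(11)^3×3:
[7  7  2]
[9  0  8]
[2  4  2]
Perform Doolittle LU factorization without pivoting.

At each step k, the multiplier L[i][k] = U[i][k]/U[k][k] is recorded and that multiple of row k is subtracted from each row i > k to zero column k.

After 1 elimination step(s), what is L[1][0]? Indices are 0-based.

k=0: U[0][0]=7
  eliminate (1,0): mult=6, new row 1: (0, 2, 7); set L[1][0]=6
  eliminate (2,0): mult=5, new row 2: (0, 2, 3); set L[2][0]=5

L[1][0] = 6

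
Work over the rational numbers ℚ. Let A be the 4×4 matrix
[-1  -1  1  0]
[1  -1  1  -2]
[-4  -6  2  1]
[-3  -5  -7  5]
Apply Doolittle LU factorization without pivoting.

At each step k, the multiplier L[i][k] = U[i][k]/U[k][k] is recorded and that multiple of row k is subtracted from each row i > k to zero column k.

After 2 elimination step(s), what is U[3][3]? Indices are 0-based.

U[3][3] = 7

k=0: U[0][0]=-1
  eliminate (1,0): mult=-1, new row 1: (0, -2, 2, -2); set L[1][0]=-1
  eliminate (2,0): mult=4, new row 2: (0, -2, -2, 1); set L[2][0]=4
  eliminate (3,0): mult=3, new row 3: (0, -2, -10, 5); set L[3][0]=3
k=1: U[1][1]=-2
  eliminate (2,1): mult=1, new row 2: (0, 0, -4, 3); set L[2][1]=1
  eliminate (3,1): mult=1, new row 3: (0, 0, -12, 7); set L[3][1]=1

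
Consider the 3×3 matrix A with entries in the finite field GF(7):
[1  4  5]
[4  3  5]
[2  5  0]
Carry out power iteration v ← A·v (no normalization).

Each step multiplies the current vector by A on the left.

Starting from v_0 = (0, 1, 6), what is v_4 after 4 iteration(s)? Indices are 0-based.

v_4 = (5, 4, 4)

v_0 = (0, 1, 6).
v_1 = A·v_0 = (6, 5, 5).
v_2 = A·v_1 = (2, 1, 2).
v_3 = A·v_2 = (2, 0, 2).
v_4 = A·v_3 = (5, 4, 4).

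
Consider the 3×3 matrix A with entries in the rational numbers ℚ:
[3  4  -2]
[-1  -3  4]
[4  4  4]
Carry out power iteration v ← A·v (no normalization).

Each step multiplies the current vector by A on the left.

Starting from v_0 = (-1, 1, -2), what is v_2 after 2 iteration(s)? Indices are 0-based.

v_0 = (-1, 1, -2).
v_1 = A·v_0 = (5, -10, -8).
v_2 = A·v_1 = (-9, -7, -52).

v_2 = (-9, -7, -52)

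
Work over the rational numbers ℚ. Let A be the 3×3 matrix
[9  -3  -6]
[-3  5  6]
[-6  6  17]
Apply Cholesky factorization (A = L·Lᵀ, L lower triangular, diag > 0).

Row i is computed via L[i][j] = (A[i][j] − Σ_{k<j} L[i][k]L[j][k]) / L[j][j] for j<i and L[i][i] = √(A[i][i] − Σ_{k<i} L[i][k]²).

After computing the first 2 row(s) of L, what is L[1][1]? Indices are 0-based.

Step 1: L[0][0] = √(9) = 3.
  L[1][0] = (-3) / L[0][0] = -1.
Step 2: L[1][1] = √(4) = 2.

L[1][1] = 2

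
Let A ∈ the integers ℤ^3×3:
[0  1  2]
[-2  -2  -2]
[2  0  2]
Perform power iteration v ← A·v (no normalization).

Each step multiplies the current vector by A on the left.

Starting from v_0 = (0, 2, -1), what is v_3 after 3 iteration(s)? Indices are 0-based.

v_0 = (0, 2, -1).
v_1 = A·v_0 = (0, -2, -2).
v_2 = A·v_1 = (-6, 8, -4).
v_3 = A·v_2 = (0, 4, -20).

v_3 = (0, 4, -20)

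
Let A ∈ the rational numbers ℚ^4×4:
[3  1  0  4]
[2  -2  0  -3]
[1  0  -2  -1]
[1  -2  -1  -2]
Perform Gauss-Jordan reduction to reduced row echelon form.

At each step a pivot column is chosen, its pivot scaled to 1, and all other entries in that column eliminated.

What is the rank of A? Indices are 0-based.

rank = 4

step 1: normalize row 0 (÷3) = (1, 1/3, 0, 4/3)
  row 1: subtract 2×row0 = (0, -8/3, 0, -17/3)
  row 2: subtract 1×row0 = (0, -1/3, -2, -7/3)
  row 3: subtract 1×row0 = (0, -7/3, -1, -10/3)
step 2: normalize row 1 (÷-8/3) = (0, 1, 0, 17/8)
  row 0: subtract 1/3×row1 = (1, 0, 0, 5/8)
  row 2: subtract -1/3×row1 = (0, 0, -2, -13/8)
  row 3: subtract -7/3×row1 = (0, 0, -1, 13/8)
step 3: normalize row 2 (÷-2) = (0, 0, 1, 13/16)
  row 3: subtract -1×row2 = (0, 0, 0, 39/16)
step 4: normalize row 3 (÷39/16) = (0, 0, 0, 1)
  row 0: subtract 5/8×row3 = (1, 0, 0, 0)
  row 1: subtract 17/8×row3 = (0, 1, 0, 0)
  row 2: subtract 13/16×row3 = (0, 0, 1, 0)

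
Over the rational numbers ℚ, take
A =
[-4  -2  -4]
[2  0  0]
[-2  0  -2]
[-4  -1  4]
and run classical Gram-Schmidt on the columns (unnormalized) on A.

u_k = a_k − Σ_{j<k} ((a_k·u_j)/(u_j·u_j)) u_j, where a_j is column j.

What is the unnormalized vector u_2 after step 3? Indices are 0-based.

u_2 = (-2, 1, -3, 4)

Step 1: u_0 = a_0 = (-4, 2, -2, -4).
Step 2: u_1 = a_1 − (3/10)·u_0 = (-4/5, -3/5, 3/5, 1/5).
Step 3: u_2 = a_2 − (1/10)·u_0 − (2)·u_1 = (-2, 1, -3, 4).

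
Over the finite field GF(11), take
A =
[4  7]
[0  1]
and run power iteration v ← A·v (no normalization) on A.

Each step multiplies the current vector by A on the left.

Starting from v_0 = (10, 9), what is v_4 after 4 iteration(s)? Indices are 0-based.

v_0 = (10, 9).
v_1 = A·v_0 = (4, 9).
v_2 = A·v_1 = (2, 9).
v_3 = A·v_2 = (5, 9).
v_4 = A·v_3 = (6, 9).

v_4 = (6, 9)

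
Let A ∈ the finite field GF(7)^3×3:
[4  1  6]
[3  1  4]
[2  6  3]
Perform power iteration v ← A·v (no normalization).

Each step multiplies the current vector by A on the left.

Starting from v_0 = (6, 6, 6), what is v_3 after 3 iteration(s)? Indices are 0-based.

v_0 = (6, 6, 6).
v_1 = A·v_0 = (3, 6, 3).
v_2 = A·v_1 = (1, 6, 2).
v_3 = A·v_2 = (1, 3, 2).

v_3 = (1, 3, 2)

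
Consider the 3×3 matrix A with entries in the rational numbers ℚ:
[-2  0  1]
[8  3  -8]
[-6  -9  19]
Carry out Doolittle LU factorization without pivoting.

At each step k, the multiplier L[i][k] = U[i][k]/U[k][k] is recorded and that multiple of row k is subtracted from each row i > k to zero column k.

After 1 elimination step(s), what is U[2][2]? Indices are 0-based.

U[2][2] = 16

k=0: U[0][0]=-2
  eliminate (1,0): mult=-4, new row 1: (0, 3, -4); set L[1][0]=-4
  eliminate (2,0): mult=3, new row 2: (0, -9, 16); set L[2][0]=3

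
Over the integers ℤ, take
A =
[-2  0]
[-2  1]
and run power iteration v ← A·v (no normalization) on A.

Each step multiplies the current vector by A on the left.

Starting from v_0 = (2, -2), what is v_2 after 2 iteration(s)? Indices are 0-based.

v_0 = (2, -2).
v_1 = A·v_0 = (-4, -6).
v_2 = A·v_1 = (8, 2).

v_2 = (8, 2)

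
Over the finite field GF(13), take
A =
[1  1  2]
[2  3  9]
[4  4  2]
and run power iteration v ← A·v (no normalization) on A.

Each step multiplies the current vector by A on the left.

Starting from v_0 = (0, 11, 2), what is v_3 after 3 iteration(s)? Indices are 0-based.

v_3 = (2, 1, 6)

v_0 = (0, 11, 2).
v_1 = A·v_0 = (2, 12, 9).
v_2 = A·v_1 = (6, 4, 9).
v_3 = A·v_2 = (2, 1, 6).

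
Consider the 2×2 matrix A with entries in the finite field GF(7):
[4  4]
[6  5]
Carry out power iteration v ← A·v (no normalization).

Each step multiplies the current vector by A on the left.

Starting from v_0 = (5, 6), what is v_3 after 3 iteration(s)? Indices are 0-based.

v_3 = (0, 3)

v_0 = (5, 6).
v_1 = A·v_0 = (2, 4).
v_2 = A·v_1 = (3, 4).
v_3 = A·v_2 = (0, 3).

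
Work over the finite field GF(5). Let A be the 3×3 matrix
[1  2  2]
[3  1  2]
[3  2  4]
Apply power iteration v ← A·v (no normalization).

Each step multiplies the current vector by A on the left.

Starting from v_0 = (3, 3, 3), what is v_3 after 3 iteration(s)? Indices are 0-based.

v_3 = (2, 0, 0)

v_0 = (3, 3, 3).
v_1 = A·v_0 = (0, 3, 2).
v_2 = A·v_1 = (0, 2, 4).
v_3 = A·v_2 = (2, 0, 0).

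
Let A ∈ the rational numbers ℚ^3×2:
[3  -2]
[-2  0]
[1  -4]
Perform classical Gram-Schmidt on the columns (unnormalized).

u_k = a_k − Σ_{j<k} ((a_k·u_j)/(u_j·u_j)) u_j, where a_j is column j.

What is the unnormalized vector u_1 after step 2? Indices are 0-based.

u_1 = (1/7, -10/7, -23/7)

Step 1: u_0 = a_0 = (3, -2, 1).
Step 2: u_1 = a_1 − (-5/7)·u_0 = (1/7, -10/7, -23/7).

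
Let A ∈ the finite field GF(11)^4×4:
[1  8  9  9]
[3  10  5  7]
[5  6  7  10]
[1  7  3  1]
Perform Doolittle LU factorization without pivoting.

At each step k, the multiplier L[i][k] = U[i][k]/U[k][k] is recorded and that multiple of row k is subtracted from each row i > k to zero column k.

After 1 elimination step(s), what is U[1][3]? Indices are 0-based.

Step 1: pivot at (0,0) is 1.
  row1 ← row1 − (3)·row0  ⇒  L[1][0]=3, U row1=(0, 8, 0, 2)
  row2 ← row2 − (5)·row0  ⇒  L[2][0]=5, U row2=(0, 10, 6, 9)
  row3 ← row3 − (1)·row0  ⇒  L[3][0]=1, U row3=(0, 10, 5, 3)

U[1][3] = 2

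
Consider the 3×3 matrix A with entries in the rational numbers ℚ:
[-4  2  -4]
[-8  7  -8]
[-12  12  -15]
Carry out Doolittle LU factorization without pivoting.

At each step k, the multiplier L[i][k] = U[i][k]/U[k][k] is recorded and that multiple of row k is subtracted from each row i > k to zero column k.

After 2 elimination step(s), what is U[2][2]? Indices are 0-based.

k=0: U[0][0]=-4
  eliminate (1,0): mult=2, new row 1: (0, 3, 0); set L[1][0]=2
  eliminate (2,0): mult=3, new row 2: (0, 6, -3); set L[2][0]=3
k=1: U[1][1]=3
  eliminate (2,1): mult=2, new row 2: (0, 0, -3); set L[2][1]=2

U[2][2] = -3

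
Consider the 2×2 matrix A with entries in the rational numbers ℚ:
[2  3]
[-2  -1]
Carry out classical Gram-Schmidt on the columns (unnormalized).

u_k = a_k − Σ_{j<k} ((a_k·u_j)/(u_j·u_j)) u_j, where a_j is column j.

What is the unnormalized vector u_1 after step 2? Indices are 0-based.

Step 1: u_0 = a_0 = (2, -2).
Step 2: u_1 = a_1 − (1)·u_0 = (1, 1).

u_1 = (1, 1)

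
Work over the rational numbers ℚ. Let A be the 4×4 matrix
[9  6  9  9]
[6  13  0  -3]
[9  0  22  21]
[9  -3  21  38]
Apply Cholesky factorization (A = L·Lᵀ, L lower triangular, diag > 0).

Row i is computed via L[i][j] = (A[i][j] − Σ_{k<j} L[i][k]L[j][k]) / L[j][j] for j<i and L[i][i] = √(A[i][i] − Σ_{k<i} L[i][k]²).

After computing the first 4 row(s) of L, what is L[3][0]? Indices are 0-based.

L[3][0] = 3

Step 1: L[0][0] = √(9) = 3.
  L[1][0] = (6) / L[0][0] = 2.
Step 2: L[1][1] = √(9) = 3.
  L[2][0] = (9) / L[0][0] = 3.
  L[2][1] = (-6) / L[1][1] = -2.
Step 3: L[2][2] = √(9) = 3.
  L[3][0] = (9) / L[0][0] = 3.
  L[3][1] = (-9) / L[1][1] = -3.
  L[3][2] = (6) / L[2][2] = 2.
Step 4: L[3][3] = √(16) = 4.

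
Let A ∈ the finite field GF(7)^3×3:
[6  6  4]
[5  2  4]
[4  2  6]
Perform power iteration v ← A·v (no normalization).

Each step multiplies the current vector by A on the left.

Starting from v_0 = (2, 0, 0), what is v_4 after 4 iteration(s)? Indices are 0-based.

v_4 = (2, 5, 1)

v_0 = (2, 0, 0).
v_1 = A·v_0 = (5, 3, 1).
v_2 = A·v_1 = (3, 0, 4).
v_3 = A·v_2 = (6, 3, 1).
v_4 = A·v_3 = (2, 5, 1).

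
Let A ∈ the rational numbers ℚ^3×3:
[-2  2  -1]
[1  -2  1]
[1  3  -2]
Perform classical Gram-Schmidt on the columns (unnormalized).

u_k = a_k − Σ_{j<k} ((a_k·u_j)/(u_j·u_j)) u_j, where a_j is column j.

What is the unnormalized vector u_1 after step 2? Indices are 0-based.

u_1 = (1, -3/2, 7/2)

Step 1: u_0 = a_0 = (-2, 1, 1).
Step 2: u_1 = a_1 − (-1/2)·u_0 = (1, -3/2, 7/2).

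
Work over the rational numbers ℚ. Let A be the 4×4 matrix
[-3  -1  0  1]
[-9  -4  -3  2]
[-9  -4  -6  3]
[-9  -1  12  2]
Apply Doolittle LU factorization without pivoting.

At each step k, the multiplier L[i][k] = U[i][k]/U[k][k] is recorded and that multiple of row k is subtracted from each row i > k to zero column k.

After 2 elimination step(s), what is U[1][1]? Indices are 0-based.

[col 0] pivot -3
  R1 -= 3*R0 → (0, -1, -3, -1)  (L[1][0] := 3)
  R2 -= 3*R0 → (0, -1, -6, 0)  (L[2][0] := 3)
  R3 -= 3*R0 → (0, 2, 12, -1)  (L[3][0] := 3)
[col 1] pivot -1
  R2 -= 1*R1 → (0, 0, -3, 1)  (L[2][1] := 1)
  R3 -= -2*R1 → (0, 0, 6, -3)  (L[3][1] := -2)

U[1][1] = -1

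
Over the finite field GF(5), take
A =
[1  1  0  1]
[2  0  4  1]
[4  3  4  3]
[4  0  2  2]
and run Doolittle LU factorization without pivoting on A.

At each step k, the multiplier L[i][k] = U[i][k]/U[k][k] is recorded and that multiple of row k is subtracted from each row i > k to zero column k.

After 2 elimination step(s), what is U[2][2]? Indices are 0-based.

U[2][2] = 2

Step 1: pivot at (0,0) is 1.
  row1 ← row1 − (2)·row0  ⇒  L[1][0]=2, U row1=(0, 3, 4, 4)
  row2 ← row2 − (4)·row0  ⇒  L[2][0]=4, U row2=(0, 4, 4, 4)
  row3 ← row3 − (4)·row0  ⇒  L[3][0]=4, U row3=(0, 1, 2, 3)
Step 2: pivot at (1,1) is 3.
  row2 ← row2 − (3)·row1  ⇒  L[2][1]=3, U row2=(0, 0, 2, 2)
  row3 ← row3 − (2)·row1  ⇒  L[3][1]=2, U row3=(0, 0, 4, 0)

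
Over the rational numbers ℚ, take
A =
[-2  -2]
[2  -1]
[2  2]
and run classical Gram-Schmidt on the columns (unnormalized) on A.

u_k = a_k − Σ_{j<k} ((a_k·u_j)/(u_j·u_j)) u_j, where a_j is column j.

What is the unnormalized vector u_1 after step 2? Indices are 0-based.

u_1 = (-1, -2, 1)

Step 1: u_0 = a_0 = (-2, 2, 2).
Step 2: u_1 = a_1 − (1/2)·u_0 = (-1, -2, 1).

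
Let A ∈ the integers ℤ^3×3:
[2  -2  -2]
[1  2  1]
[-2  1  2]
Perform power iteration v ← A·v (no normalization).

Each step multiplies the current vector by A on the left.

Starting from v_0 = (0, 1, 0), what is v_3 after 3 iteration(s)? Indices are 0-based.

v_0 = (0, 1, 0).
v_1 = A·v_0 = (-2, 2, 1).
v_2 = A·v_1 = (-10, 3, 8).
v_3 = A·v_2 = (-42, 4, 39).

v_3 = (-42, 4, 39)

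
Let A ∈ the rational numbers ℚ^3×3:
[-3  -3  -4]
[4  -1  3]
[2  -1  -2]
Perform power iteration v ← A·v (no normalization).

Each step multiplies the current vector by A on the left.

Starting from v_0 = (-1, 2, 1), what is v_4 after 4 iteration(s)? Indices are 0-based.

v_0 = (-1, 2, 1).
v_1 = A·v_0 = (-7, -3, -6).
v_2 = A·v_1 = (54, -43, 1).
v_3 = A·v_2 = (-37, 262, 149).
v_4 = A·v_3 = (-1271, 37, -634).

v_4 = (-1271, 37, -634)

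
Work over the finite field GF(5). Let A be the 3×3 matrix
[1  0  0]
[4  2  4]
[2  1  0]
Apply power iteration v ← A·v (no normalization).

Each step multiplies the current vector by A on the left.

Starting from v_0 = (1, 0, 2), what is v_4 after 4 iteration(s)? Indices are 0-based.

v_0 = (1, 0, 2).
v_1 = A·v_0 = (1, 2, 2).
v_2 = A·v_1 = (1, 1, 4).
v_3 = A·v_2 = (1, 2, 3).
v_4 = A·v_3 = (1, 0, 4).

v_4 = (1, 0, 4)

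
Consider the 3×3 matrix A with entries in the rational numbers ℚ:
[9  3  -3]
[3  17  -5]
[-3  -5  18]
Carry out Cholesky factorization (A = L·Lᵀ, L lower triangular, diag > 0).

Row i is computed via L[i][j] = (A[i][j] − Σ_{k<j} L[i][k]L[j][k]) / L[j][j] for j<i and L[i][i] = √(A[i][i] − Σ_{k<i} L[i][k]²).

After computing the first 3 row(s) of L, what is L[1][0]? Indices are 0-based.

L[1][0] = 1

Step 1: L[0][0] = √(9) = 3.
  L[1][0] = (3) / L[0][0] = 1.
Step 2: L[1][1] = √(16) = 4.
  L[2][0] = (-3) / L[0][0] = -1.
  L[2][1] = (-4) / L[1][1] = -1.
Step 3: L[2][2] = √(16) = 4.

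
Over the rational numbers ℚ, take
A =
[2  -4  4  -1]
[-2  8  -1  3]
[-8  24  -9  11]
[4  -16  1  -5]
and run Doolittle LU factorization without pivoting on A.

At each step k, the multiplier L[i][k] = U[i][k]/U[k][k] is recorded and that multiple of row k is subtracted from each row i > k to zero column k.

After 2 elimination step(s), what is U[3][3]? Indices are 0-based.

Step 1: pivot at (0,0) is 2.
  row1 ← row1 − (-1)·row0  ⇒  L[1][0]=-1, U row1=(0, 4, 3, 2)
  row2 ← row2 − (-4)·row0  ⇒  L[2][0]=-4, U row2=(0, 8, 7, 7)
  row3 ← row3 − (2)·row0  ⇒  L[3][0]=2, U row3=(0, -8, -7, -3)
Step 2: pivot at (1,1) is 4.
  row2 ← row2 − (2)·row1  ⇒  L[2][1]=2, U row2=(0, 0, 1, 3)
  row3 ← row3 − (-2)·row1  ⇒  L[3][1]=-2, U row3=(0, 0, -1, 1)

U[3][3] = 1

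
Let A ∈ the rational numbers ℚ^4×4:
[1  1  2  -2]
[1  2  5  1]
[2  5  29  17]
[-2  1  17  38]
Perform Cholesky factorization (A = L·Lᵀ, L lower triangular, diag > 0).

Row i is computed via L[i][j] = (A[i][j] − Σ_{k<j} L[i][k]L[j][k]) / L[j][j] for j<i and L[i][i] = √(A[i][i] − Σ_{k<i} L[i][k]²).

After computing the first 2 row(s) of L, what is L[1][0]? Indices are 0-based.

Step 1: L[0][0] = √(1) = 1.
  L[1][0] = (1) / L[0][0] = 1.
Step 2: L[1][1] = √(1) = 1.

L[1][0] = 1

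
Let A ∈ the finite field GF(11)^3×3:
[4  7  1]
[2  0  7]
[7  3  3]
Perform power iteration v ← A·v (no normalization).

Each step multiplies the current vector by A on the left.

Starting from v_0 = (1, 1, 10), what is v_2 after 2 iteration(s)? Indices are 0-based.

v_0 = (1, 1, 10).
v_1 = A·v_0 = (10, 6, 7).
v_2 = A·v_1 = (1, 3, 10).

v_2 = (1, 3, 10)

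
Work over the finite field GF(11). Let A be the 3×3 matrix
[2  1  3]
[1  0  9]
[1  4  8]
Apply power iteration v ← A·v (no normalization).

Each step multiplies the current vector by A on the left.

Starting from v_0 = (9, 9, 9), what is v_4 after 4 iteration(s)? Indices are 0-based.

v_4 = (6, 1, 7)

v_0 = (9, 9, 9).
v_1 = A·v_0 = (10, 2, 7).
v_2 = A·v_1 = (10, 7, 8).
v_3 = A·v_2 = (7, 5, 3).
v_4 = A·v_3 = (6, 1, 7).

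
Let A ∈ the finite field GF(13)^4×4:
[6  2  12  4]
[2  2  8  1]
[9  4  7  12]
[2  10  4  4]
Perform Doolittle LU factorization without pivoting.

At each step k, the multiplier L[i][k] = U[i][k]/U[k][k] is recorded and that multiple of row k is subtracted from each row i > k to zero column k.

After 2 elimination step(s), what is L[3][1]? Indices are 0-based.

L[3][1] = 7

[col 0] pivot 6
  R1 -= 9*R0 → (0, 10, 4, 4)  (L[1][0] := 9)
  R2 -= 8*R0 → (0, 1, 2, 6)  (L[2][0] := 8)
  R3 -= 9*R0 → (0, 5, 0, 7)  (L[3][0] := 9)
[col 1] pivot 10
  R2 -= 4*R1 → (0, 0, 12, 3)  (L[2][1] := 4)
  R3 -= 7*R1 → (0, 0, 11, 5)  (L[3][1] := 7)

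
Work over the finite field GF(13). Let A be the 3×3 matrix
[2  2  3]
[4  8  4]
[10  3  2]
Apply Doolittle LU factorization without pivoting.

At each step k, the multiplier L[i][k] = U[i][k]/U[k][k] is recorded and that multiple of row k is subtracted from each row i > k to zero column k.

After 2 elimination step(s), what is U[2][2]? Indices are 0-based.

k=0: U[0][0]=2
  eliminate (1,0): mult=2, new row 1: (0, 4, 11); set L[1][0]=2
  eliminate (2,0): mult=5, new row 2: (0, 6, 0); set L[2][0]=5
k=1: U[1][1]=4
  eliminate (2,1): mult=8, new row 2: (0, 0, 3); set L[2][1]=8

U[2][2] = 3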